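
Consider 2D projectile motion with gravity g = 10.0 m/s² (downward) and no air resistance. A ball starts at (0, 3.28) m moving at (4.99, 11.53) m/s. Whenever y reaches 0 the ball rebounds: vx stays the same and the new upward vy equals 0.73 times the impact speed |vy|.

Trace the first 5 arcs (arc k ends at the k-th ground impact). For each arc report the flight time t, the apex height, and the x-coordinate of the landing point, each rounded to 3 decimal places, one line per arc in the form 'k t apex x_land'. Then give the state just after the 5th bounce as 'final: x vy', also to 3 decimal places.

1 2.562 9.927 12.785
2 2.057 5.290 23.050
3 1.502 2.819 30.544
4 1.096 1.502 36.014
5 0.800 0.801 40.008
final: 40.008 2.921

Arc 1: start y=3.280, vy=11.530 → t=2.562, apex=9.927, x_land=12.785, impact vy=-14.090
  bounce: vy ← 0.73·14.090 = 10.286
Arc 2: start y=0.000, vy=10.286 → t=2.057, apex=5.290, x_land=23.050, impact vy=-10.286
  bounce: vy ← 0.73·10.286 = 7.509
Arc 3: start y=0.000, vy=7.509 → t=1.502, apex=2.819, x_land=30.544, impact vy=-7.509
  bounce: vy ← 0.73·7.509 = 5.481
Arc 4: start y=0.000, vy=5.481 → t=1.096, apex=1.502, x_land=36.014, impact vy=-5.481
  bounce: vy ← 0.73·5.481 = 4.001
Arc 5: start y=0.000, vy=4.001 → t=0.800, apex=0.801, x_land=40.008, impact vy=-4.001
  bounce: vy ← 0.73·4.001 = 2.921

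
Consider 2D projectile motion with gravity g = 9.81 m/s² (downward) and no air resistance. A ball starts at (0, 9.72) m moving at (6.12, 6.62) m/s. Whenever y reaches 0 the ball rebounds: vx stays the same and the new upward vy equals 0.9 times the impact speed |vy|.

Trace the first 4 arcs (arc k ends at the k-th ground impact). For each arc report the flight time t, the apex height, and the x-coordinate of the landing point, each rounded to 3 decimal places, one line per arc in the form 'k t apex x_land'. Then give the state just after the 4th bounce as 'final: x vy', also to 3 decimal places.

1 2.236 11.954 13.684
2 2.810 9.682 30.881
3 2.529 7.843 46.358
4 2.276 6.353 60.288
final: 60.288 10.048

Arc 1: start y=9.720, vy=6.620 → t=2.236, apex=11.954, x_land=13.684, impact vy=-15.314
  bounce: vy ← 0.9·15.314 = 13.783
Arc 2: start y=0.000, vy=13.783 → t=2.810, apex=9.682, x_land=30.881, impact vy=-13.783
  bounce: vy ← 0.9·13.783 = 12.405
Arc 3: start y=0.000, vy=12.405 → t=2.529, apex=7.843, x_land=46.358, impact vy=-12.405
  bounce: vy ← 0.9·12.405 = 11.164
Arc 4: start y=0.000, vy=11.164 → t=2.276, apex=6.353, x_land=60.288, impact vy=-11.164
  bounce: vy ← 0.9·11.164 = 10.048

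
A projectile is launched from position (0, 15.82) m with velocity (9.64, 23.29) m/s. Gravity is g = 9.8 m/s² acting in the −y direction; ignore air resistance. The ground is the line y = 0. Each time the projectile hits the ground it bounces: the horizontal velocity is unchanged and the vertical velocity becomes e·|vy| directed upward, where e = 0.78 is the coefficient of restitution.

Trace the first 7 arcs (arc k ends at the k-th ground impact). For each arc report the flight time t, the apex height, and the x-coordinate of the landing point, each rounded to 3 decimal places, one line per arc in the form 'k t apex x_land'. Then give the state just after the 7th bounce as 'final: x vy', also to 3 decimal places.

1 5.356 43.495 51.631
2 4.648 26.462 96.435
3 3.625 16.100 131.383
4 2.828 9.795 158.642
5 2.206 5.959 179.904
6 1.720 3.626 196.488
7 1.342 2.206 209.424
final: 209.424 5.129

Arc 1: start y=15.820, vy=23.290 → t=5.356, apex=43.495, x_land=51.631, impact vy=-29.198
  bounce: vy ← 0.78·29.198 = 22.774
Arc 2: start y=0.000, vy=22.774 → t=4.648, apex=26.462, x_land=96.435, impact vy=-22.774
  bounce: vy ← 0.78·22.774 = 17.764
Arc 3: start y=0.000, vy=17.764 → t=3.625, apex=16.100, x_land=131.383, impact vy=-17.764
  bounce: vy ← 0.78·17.764 = 13.856
Arc 4: start y=0.000, vy=13.856 → t=2.828, apex=9.795, x_land=158.642, impact vy=-13.856
  bounce: vy ← 0.78·13.856 = 10.807
Arc 5: start y=0.000, vy=10.807 → t=2.206, apex=5.959, x_land=179.904, impact vy=-10.807
  bounce: vy ← 0.78·10.807 = 8.430
Arc 6: start y=0.000, vy=8.430 → t=1.720, apex=3.626, x_land=196.488, impact vy=-8.430
  bounce: vy ← 0.78·8.430 = 6.575
Arc 7: start y=0.000, vy=6.575 → t=1.342, apex=2.206, x_land=209.424, impact vy=-6.575
  bounce: vy ← 0.78·6.575 = 5.129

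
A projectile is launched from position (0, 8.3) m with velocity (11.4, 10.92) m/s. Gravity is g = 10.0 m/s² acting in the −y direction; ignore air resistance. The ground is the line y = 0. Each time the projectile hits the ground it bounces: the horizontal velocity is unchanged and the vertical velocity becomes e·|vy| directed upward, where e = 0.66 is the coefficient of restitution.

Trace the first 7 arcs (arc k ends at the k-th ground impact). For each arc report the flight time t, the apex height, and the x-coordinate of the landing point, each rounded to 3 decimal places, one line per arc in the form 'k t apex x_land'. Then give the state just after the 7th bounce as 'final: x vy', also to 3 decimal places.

1 2.781 14.262 31.703
2 2.229 6.213 57.117
3 1.471 2.706 73.891
4 0.971 1.179 84.962
5 0.641 0.514 92.269
6 0.423 0.224 97.091
7 0.279 0.097 100.274
final: 100.274 0.921

Arc 1: start y=8.300, vy=10.920 → t=2.781, apex=14.262, x_land=31.703, impact vy=-16.889
  bounce: vy ← 0.66·16.889 = 11.147
Arc 2: start y=0.000, vy=11.147 → t=2.229, apex=6.213, x_land=57.117, impact vy=-11.147
  bounce: vy ← 0.66·11.147 = 7.357
Arc 3: start y=0.000, vy=7.357 → t=1.471, apex=2.706, x_land=73.891, impact vy=-7.357
  bounce: vy ← 0.66·7.357 = 4.856
Arc 4: start y=0.000, vy=4.856 → t=0.971, apex=1.179, x_land=84.962, impact vy=-4.856
  bounce: vy ← 0.66·4.856 = 3.205
Arc 5: start y=0.000, vy=3.205 → t=0.641, apex=0.514, x_land=92.269, impact vy=-3.205
  bounce: vy ← 0.66·3.205 = 2.115
Arc 6: start y=0.000, vy=2.115 → t=0.423, apex=0.224, x_land=97.091, impact vy=-2.115
  bounce: vy ← 0.66·2.115 = 1.396
Arc 7: start y=0.000, vy=1.396 → t=0.279, apex=0.097, x_land=100.274, impact vy=-1.396
  bounce: vy ← 0.66·1.396 = 0.921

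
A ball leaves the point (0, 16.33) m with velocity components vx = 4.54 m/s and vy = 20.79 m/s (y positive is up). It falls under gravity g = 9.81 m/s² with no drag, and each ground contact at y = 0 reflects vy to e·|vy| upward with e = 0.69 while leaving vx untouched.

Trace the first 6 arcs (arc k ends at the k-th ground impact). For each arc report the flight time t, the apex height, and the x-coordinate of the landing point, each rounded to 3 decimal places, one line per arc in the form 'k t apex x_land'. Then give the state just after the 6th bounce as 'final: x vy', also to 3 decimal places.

1 4.916 38.360 22.318
2 3.859 18.263 39.838
3 2.663 8.695 51.928
4 1.837 4.140 60.269
5 1.268 1.971 66.025
6 0.875 0.938 69.997
final: 69.997 2.961

Arc 1: start y=16.330, vy=20.790 → t=4.916, apex=38.360, x_land=22.318, impact vy=-27.434
  bounce: vy ← 0.69·27.434 = 18.929
Arc 2: start y=0.000, vy=18.929 → t=3.859, apex=18.263, x_land=39.838, impact vy=-18.929
  bounce: vy ← 0.69·18.929 = 13.061
Arc 3: start y=0.000, vy=13.061 → t=2.663, apex=8.695, x_land=51.928, impact vy=-13.061
  bounce: vy ← 0.69·13.061 = 9.012
Arc 4: start y=0.000, vy=9.012 → t=1.837, apex=4.140, x_land=60.269, impact vy=-9.012
  bounce: vy ← 0.69·9.012 = 6.218
Arc 5: start y=0.000, vy=6.218 → t=1.268, apex=1.971, x_land=66.025, impact vy=-6.218
  bounce: vy ← 0.69·6.218 = 4.291
Arc 6: start y=0.000, vy=4.291 → t=0.875, apex=0.938, x_land=69.997, impact vy=-4.291
  bounce: vy ← 0.69·4.291 = 2.961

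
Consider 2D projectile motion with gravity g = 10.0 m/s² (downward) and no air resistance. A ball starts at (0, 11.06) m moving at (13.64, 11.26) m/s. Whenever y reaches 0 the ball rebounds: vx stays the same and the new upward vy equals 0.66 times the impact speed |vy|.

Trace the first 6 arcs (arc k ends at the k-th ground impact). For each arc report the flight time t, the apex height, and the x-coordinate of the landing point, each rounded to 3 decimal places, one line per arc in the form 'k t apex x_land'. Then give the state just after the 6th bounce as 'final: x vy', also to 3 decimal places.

1 2.991 17.399 40.803
2 2.462 7.579 74.390
3 1.625 3.301 96.558
4 1.073 1.438 111.188
5 0.708 0.626 120.844
6 0.467 0.273 127.217
final: 127.217 1.542

Arc 1: start y=11.060, vy=11.260 → t=2.991, apex=17.399, x_land=40.803, impact vy=-18.654
  bounce: vy ← 0.66·18.654 = 12.312
Arc 2: start y=0.000, vy=12.312 → t=2.462, apex=7.579, x_land=74.390, impact vy=-12.312
  bounce: vy ← 0.66·12.312 = 8.126
Arc 3: start y=0.000, vy=8.126 → t=1.625, apex=3.301, x_land=96.558, impact vy=-8.126
  bounce: vy ← 0.66·8.126 = 5.363
Arc 4: start y=0.000, vy=5.363 → t=1.073, apex=1.438, x_land=111.188, impact vy=-5.363
  bounce: vy ← 0.66·5.363 = 3.540
Arc 5: start y=0.000, vy=3.540 → t=0.708, apex=0.626, x_land=120.844, impact vy=-3.540
  bounce: vy ← 0.66·3.540 = 2.336
Arc 6: start y=0.000, vy=2.336 → t=0.467, apex=0.273, x_land=127.217, impact vy=-2.336
  bounce: vy ← 0.66·2.336 = 1.542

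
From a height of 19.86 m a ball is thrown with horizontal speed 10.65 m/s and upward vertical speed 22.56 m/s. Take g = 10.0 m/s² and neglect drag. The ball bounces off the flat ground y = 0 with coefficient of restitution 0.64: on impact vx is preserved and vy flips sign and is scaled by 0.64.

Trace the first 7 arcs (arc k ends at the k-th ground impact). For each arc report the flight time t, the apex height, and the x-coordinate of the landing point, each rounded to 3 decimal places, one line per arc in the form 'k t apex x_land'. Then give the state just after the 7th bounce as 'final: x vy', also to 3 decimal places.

1 5.266 45.308 56.085
2 3.853 18.558 97.121
3 2.466 7.601 123.384
4 1.578 3.114 140.192
5 1.010 1.275 150.949
6 0.646 0.522 157.834
7 0.414 0.214 162.240
final: 162.240 1.324

Arc 1: start y=19.860, vy=22.560 → t=5.266, apex=45.308, x_land=56.085, impact vy=-30.102
  bounce: vy ← 0.64·30.102 = 19.266
Arc 2: start y=0.000, vy=19.266 → t=3.853, apex=18.558, x_land=97.121, impact vy=-19.266
  bounce: vy ← 0.64·19.266 = 12.330
Arc 3: start y=0.000, vy=12.330 → t=2.466, apex=7.601, x_land=123.384, impact vy=-12.330
  bounce: vy ← 0.64·12.330 = 7.891
Arc 4: start y=0.000, vy=7.891 → t=1.578, apex=3.114, x_land=140.192, impact vy=-7.891
  bounce: vy ← 0.64·7.891 = 5.050
Arc 5: start y=0.000, vy=5.050 → t=1.010, apex=1.275, x_land=150.949, impact vy=-5.050
  bounce: vy ← 0.64·5.050 = 3.232
Arc 6: start y=0.000, vy=3.232 → t=0.646, apex=0.522, x_land=157.834, impact vy=-3.232
  bounce: vy ← 0.64·3.232 = 2.069
Arc 7: start y=0.000, vy=2.069 → t=0.414, apex=0.214, x_land=162.240, impact vy=-2.069
  bounce: vy ← 0.64·2.069 = 1.324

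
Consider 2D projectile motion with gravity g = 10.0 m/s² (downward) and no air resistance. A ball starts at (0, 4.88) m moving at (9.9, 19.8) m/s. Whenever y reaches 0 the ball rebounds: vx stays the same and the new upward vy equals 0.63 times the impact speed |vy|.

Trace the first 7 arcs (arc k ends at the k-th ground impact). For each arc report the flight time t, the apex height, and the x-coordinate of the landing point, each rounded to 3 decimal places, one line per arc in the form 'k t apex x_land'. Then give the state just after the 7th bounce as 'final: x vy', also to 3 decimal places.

Arc 1: start y=4.880, vy=19.800 → t=4.193, apex=24.482, x_land=41.509, impact vy=-22.128
  bounce: vy ← 0.63·22.128 = 13.941
Arc 2: start y=0.000, vy=13.941 → t=2.788, apex=9.717, x_land=69.111, impact vy=-13.941
  bounce: vy ← 0.63·13.941 = 8.783
Arc 3: start y=0.000, vy=8.783 → t=1.757, apex=3.857, x_land=86.500, impact vy=-8.783
  bounce: vy ← 0.63·8.783 = 5.533
Arc 4: start y=0.000, vy=5.533 → t=1.107, apex=1.531, x_land=97.455, impact vy=-5.533
  bounce: vy ← 0.63·5.533 = 3.486
Arc 5: start y=0.000, vy=3.486 → t=0.697, apex=0.608, x_land=104.357, impact vy=-3.486
  bounce: vy ← 0.63·3.486 = 2.196
Arc 6: start y=0.000, vy=2.196 → t=0.439, apex=0.241, x_land=108.706, impact vy=-2.196
  bounce: vy ← 0.63·2.196 = 1.384
Arc 7: start y=0.000, vy=1.384 → t=0.277, apex=0.096, x_land=111.445, impact vy=-1.384
  bounce: vy ← 0.63·1.384 = 0.872

1 4.193 24.482 41.509
2 2.788 9.717 69.111
3 1.757 3.857 86.500
4 1.107 1.531 97.455
5 0.697 0.608 104.357
6 0.439 0.241 108.706
7 0.277 0.096 111.445
final: 111.445 0.872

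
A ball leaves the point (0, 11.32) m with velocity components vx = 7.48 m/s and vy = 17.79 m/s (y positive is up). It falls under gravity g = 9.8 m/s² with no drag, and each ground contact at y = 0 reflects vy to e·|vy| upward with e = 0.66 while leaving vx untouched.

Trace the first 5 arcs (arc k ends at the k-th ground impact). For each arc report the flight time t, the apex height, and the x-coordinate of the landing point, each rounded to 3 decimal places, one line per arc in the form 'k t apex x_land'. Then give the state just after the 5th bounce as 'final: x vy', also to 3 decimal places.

1 4.183 27.467 31.288
2 3.125 11.965 54.665
3 2.063 5.212 70.094
4 1.361 2.270 80.276
5 0.898 0.989 86.997
final: 86.997 2.906

Arc 1: start y=11.320, vy=17.790 → t=4.183, apex=27.467, x_land=31.288, impact vy=-23.203
  bounce: vy ← 0.66·23.203 = 15.314
Arc 2: start y=0.000, vy=15.314 → t=3.125, apex=11.965, x_land=54.665, impact vy=-15.314
  bounce: vy ← 0.66·15.314 = 10.107
Arc 3: start y=0.000, vy=10.107 → t=2.063, apex=5.212, x_land=70.094, impact vy=-10.107
  bounce: vy ← 0.66·10.107 = 6.671
Arc 4: start y=0.000, vy=6.671 → t=1.361, apex=2.270, x_land=80.276, impact vy=-6.671
  bounce: vy ← 0.66·6.671 = 4.403
Arc 5: start y=0.000, vy=4.403 → t=0.898, apex=0.989, x_land=86.997, impact vy=-4.403
  bounce: vy ← 0.66·4.403 = 2.906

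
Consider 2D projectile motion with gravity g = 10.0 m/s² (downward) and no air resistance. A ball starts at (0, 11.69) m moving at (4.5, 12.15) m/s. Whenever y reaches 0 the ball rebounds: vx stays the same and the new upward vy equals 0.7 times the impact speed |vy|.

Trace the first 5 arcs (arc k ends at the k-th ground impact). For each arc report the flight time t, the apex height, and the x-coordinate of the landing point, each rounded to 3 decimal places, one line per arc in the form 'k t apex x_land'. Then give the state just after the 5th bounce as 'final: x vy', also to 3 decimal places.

Arc 1: start y=11.690, vy=12.150 → t=3.168, apex=19.071, x_land=14.256, impact vy=-19.530
  bounce: vy ← 0.7·19.530 = 13.671
Arc 2: start y=0.000, vy=13.671 → t=2.734, apex=9.345, x_land=26.560, impact vy=-13.671
  bounce: vy ← 0.7·13.671 = 9.570
Arc 3: start y=0.000, vy=9.570 → t=1.914, apex=4.579, x_land=35.173, impact vy=-9.570
  bounce: vy ← 0.7·9.570 = 6.699
Arc 4: start y=0.000, vy=6.699 → t=1.340, apex=2.244, x_land=41.202, impact vy=-6.699
  bounce: vy ← 0.7·6.699 = 4.689
Arc 5: start y=0.000, vy=4.689 → t=0.938, apex=1.099, x_land=45.422, impact vy=-4.689
  bounce: vy ← 0.7·4.689 = 3.282

1 3.168 19.071 14.256
2 2.734 9.345 26.560
3 1.914 4.579 35.173
4 1.340 2.244 41.202
5 0.938 1.099 45.422
final: 45.422 3.282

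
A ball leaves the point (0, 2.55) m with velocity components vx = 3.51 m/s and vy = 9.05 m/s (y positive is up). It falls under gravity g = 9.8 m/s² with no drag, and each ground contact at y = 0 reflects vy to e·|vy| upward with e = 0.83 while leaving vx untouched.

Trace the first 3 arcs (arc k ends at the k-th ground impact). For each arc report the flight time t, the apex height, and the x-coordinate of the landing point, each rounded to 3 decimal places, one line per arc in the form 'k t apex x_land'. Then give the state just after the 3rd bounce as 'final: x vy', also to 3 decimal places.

Arc 1: start y=2.550, vy=9.050 → t=2.095, apex=6.729, x_land=7.355, impact vy=-11.484
  bounce: vy ← 0.83·11.484 = 9.532
Arc 2: start y=0.000, vy=9.532 → t=1.945, apex=4.635, x_land=14.182, impact vy=-9.532
  bounce: vy ← 0.83·9.532 = 7.911
Arc 3: start y=0.000, vy=7.911 → t=1.615, apex=3.193, x_land=19.849, impact vy=-7.911
  bounce: vy ← 0.83·7.911 = 6.566

1 2.095 6.729 7.355
2 1.945 4.635 14.182
3 1.615 3.193 19.849
final: 19.849 6.566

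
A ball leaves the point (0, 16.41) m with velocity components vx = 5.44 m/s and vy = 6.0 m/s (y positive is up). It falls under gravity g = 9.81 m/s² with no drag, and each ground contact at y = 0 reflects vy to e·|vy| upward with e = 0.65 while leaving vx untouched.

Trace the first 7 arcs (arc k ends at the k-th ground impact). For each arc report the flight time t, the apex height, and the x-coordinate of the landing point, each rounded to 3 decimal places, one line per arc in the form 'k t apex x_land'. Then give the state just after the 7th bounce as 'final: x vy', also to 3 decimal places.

1 2.540 18.245 13.819
2 2.507 7.708 27.458
3 1.630 3.257 36.324
4 1.059 1.376 42.087
5 0.689 0.581 45.832
6 0.448 0.246 48.267
7 0.291 0.104 49.849
final: 49.849 0.927

Arc 1: start y=16.410, vy=6.000 → t=2.540, apex=18.245, x_land=13.819, impact vy=-18.920
  bounce: vy ← 0.65·18.920 = 12.298
Arc 2: start y=0.000, vy=12.298 → t=2.507, apex=7.708, x_land=27.458, impact vy=-12.298
  bounce: vy ← 0.65·12.298 = 7.994
Arc 3: start y=0.000, vy=7.994 → t=1.630, apex=3.257, x_land=36.324, impact vy=-7.994
  bounce: vy ← 0.65·7.994 = 5.196
Arc 4: start y=0.000, vy=5.196 → t=1.059, apex=1.376, x_land=42.087, impact vy=-5.196
  bounce: vy ← 0.65·5.196 = 3.377
Arc 5: start y=0.000, vy=3.377 → t=0.689, apex=0.581, x_land=45.832, impact vy=-3.377
  bounce: vy ← 0.65·3.377 = 2.195
Arc 6: start y=0.000, vy=2.195 → t=0.448, apex=0.246, x_land=48.267, impact vy=-2.195
  bounce: vy ← 0.65·2.195 = 1.427
Arc 7: start y=0.000, vy=1.427 → t=0.291, apex=0.104, x_land=49.849, impact vy=-1.427
  bounce: vy ← 0.65·1.427 = 0.927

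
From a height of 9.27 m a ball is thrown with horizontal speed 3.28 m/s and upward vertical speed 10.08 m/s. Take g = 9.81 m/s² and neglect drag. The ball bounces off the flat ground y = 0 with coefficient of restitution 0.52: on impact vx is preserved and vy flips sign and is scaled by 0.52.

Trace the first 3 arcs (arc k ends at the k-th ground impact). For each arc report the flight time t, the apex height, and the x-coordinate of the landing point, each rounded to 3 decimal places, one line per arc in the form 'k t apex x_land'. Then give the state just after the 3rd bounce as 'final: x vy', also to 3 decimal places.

1 2.744 14.449 9.000
2 1.785 3.907 14.854
3 0.928 1.056 17.899
final: 17.899 2.367

Arc 1: start y=9.270, vy=10.080 → t=2.744, apex=14.449, x_land=9.000, impact vy=-16.837
  bounce: vy ← 0.52·16.837 = 8.755
Arc 2: start y=0.000, vy=8.755 → t=1.785, apex=3.907, x_land=14.854, impact vy=-8.755
  bounce: vy ← 0.52·8.755 = 4.553
Arc 3: start y=0.000, vy=4.553 → t=0.928, apex=1.056, x_land=17.899, impact vy=-4.553
  bounce: vy ← 0.52·4.553 = 2.367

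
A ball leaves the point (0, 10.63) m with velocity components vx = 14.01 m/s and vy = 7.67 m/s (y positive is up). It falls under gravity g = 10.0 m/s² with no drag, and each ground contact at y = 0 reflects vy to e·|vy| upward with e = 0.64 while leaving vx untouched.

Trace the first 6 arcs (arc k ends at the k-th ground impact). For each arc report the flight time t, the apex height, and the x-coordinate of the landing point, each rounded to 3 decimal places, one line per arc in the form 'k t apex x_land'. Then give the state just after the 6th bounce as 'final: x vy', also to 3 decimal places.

Arc 1: start y=10.630, vy=7.670 → t=2.415, apex=13.571, x_land=33.827, impact vy=-16.475
  bounce: vy ← 0.64·16.475 = 10.544
Arc 2: start y=0.000, vy=10.544 → t=2.109, apex=5.559, x_land=63.372, impact vy=-10.544
  bounce: vy ← 0.64·10.544 = 6.748
Arc 3: start y=0.000, vy=6.748 → t=1.350, apex=2.277, x_land=82.280, impact vy=-6.748
  bounce: vy ← 0.64·6.748 = 4.319
Arc 4: start y=0.000, vy=4.319 → t=0.864, apex=0.933, x_land=94.382, impact vy=-4.319
  bounce: vy ← 0.64·4.319 = 2.764
Arc 5: start y=0.000, vy=2.764 → t=0.553, apex=0.382, x_land=102.127, impact vy=-2.764
  bounce: vy ← 0.64·2.764 = 1.769
Arc 6: start y=0.000, vy=1.769 → t=0.354, apex=0.156, x_land=107.083, impact vy=-1.769
  bounce: vy ← 0.64·1.769 = 1.132

1 2.415 13.571 33.827
2 2.109 5.559 63.372
3 1.350 2.277 82.280
4 0.864 0.933 94.382
5 0.553 0.382 102.127
6 0.354 0.156 107.083
final: 107.083 1.132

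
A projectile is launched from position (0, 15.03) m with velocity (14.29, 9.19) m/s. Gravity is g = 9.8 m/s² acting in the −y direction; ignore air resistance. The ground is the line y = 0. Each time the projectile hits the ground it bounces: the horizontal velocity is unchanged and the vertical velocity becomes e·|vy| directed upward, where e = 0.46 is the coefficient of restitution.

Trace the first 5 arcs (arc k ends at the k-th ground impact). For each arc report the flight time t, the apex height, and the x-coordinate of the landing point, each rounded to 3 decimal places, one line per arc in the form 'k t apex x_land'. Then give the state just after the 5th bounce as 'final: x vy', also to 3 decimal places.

1 2.924 19.339 41.790
2 1.828 4.092 67.908
3 0.841 0.866 79.922
4 0.387 0.183 85.448
5 0.178 0.039 87.991
final: 87.991 0.401

Arc 1: start y=15.030, vy=9.190 → t=2.924, apex=19.339, x_land=41.790, impact vy=-19.469
  bounce: vy ← 0.46·19.469 = 8.956
Arc 2: start y=0.000, vy=8.956 → t=1.828, apex=4.092, x_land=67.908, impact vy=-8.956
  bounce: vy ← 0.46·8.956 = 4.120
Arc 3: start y=0.000, vy=4.120 → t=0.841, apex=0.866, x_land=79.922, impact vy=-4.120
  bounce: vy ← 0.46·4.120 = 1.895
Arc 4: start y=0.000, vy=1.895 → t=0.387, apex=0.183, x_land=85.448, impact vy=-1.895
  bounce: vy ← 0.46·1.895 = 0.872
Arc 5: start y=0.000, vy=0.872 → t=0.178, apex=0.039, x_land=87.991, impact vy=-0.872
  bounce: vy ← 0.46·0.872 = 0.401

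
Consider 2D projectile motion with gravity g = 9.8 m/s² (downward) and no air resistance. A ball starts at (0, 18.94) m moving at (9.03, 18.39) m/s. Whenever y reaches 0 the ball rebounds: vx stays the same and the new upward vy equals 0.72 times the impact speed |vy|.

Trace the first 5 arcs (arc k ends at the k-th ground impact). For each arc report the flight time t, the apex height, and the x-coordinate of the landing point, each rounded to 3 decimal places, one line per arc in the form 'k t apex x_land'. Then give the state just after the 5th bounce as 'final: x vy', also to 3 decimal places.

Arc 1: start y=18.940, vy=18.390 → t=4.594, apex=36.195, x_land=41.487, impact vy=-26.635
  bounce: vy ← 0.72·26.635 = 19.177
Arc 2: start y=0.000, vy=19.177 → t=3.914, apex=18.763, x_land=76.828, impact vy=-19.177
  bounce: vy ← 0.72·19.177 = 13.808
Arc 3: start y=0.000, vy=13.808 → t=2.818, apex=9.727, x_land=102.273, impact vy=-13.808
  bounce: vy ← 0.72·13.808 = 9.941
Arc 4: start y=0.000, vy=9.941 → t=2.029, apex=5.042, x_land=120.594, impact vy=-9.941
  bounce: vy ← 0.72·9.941 = 7.158
Arc 5: start y=0.000, vy=7.158 → t=1.461, apex=2.614, x_land=133.785, impact vy=-7.158
  bounce: vy ← 0.72·7.158 = 5.154

1 4.594 36.195 41.487
2 3.914 18.763 76.828
3 2.818 9.727 102.273
4 2.029 5.042 120.594
5 1.461 2.614 133.785
final: 133.785 5.154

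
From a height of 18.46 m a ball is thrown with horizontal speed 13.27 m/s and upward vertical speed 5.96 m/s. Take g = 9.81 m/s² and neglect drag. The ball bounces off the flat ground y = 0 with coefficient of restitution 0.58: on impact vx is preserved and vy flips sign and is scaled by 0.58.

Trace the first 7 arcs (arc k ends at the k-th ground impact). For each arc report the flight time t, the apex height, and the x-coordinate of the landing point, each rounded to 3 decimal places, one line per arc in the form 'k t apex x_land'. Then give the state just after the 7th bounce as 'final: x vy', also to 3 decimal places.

1 2.640 20.270 35.038
2 2.358 6.819 66.331
3 1.368 2.294 84.481
4 0.793 0.772 95.008
5 0.460 0.260 101.113
6 0.267 0.087 104.654
7 0.155 0.029 106.708
final: 106.708 0.440

Arc 1: start y=18.460, vy=5.960 → t=2.640, apex=20.270, x_land=35.038, impact vy=-19.943
  bounce: vy ← 0.58·19.943 = 11.567
Arc 2: start y=0.000, vy=11.567 → t=2.358, apex=6.819, x_land=66.331, impact vy=-11.567
  bounce: vy ← 0.58·11.567 = 6.709
Arc 3: start y=0.000, vy=6.709 → t=1.368, apex=2.294, x_land=84.481, impact vy=-6.709
  bounce: vy ← 0.58·6.709 = 3.891
Arc 4: start y=0.000, vy=3.891 → t=0.793, apex=0.772, x_land=95.008, impact vy=-3.891
  bounce: vy ← 0.58·3.891 = 2.257
Arc 5: start y=0.000, vy=2.257 → t=0.460, apex=0.260, x_land=101.113, impact vy=-2.257
  bounce: vy ← 0.58·2.257 = 1.309
Arc 6: start y=0.000, vy=1.309 → t=0.267, apex=0.087, x_land=104.654, impact vy=-1.309
  bounce: vy ← 0.58·1.309 = 0.759
Arc 7: start y=0.000, vy=0.759 → t=0.155, apex=0.029, x_land=106.708, impact vy=-0.759
  bounce: vy ← 0.58·0.759 = 0.440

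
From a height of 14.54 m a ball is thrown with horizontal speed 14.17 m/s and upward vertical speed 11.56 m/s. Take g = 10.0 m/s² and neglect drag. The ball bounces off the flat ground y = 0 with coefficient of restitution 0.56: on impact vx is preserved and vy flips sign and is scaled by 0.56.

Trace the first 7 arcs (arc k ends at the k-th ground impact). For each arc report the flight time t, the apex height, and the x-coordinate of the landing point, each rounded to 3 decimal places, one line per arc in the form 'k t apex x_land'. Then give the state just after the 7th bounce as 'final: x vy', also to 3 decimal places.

Arc 1: start y=14.540, vy=11.560 → t=3.216, apex=21.222, x_land=45.573, impact vy=-20.602
  bounce: vy ← 0.56·20.602 = 11.537
Arc 2: start y=0.000, vy=11.537 → t=2.307, apex=6.655, x_land=78.269, impact vy=-11.537
  bounce: vy ← 0.56·11.537 = 6.461
Arc 3: start y=0.000, vy=6.461 → t=1.292, apex=2.087, x_land=96.579, impact vy=-6.461
  bounce: vy ← 0.56·6.461 = 3.618
Arc 4: start y=0.000, vy=3.618 → t=0.724, apex=0.654, x_land=106.832, impact vy=-3.618
  bounce: vy ← 0.56·3.618 = 2.026
Arc 5: start y=0.000, vy=2.026 → t=0.405, apex=0.205, x_land=112.574, impact vy=-2.026
  bounce: vy ← 0.56·2.026 = 1.135
Arc 6: start y=0.000, vy=1.135 → t=0.227, apex=0.064, x_land=115.790, impact vy=-1.135
  bounce: vy ← 0.56·1.135 = 0.635
Arc 7: start y=0.000, vy=0.635 → t=0.127, apex=0.020, x_land=117.590, impact vy=-0.635
  bounce: vy ← 0.56·0.635 = 0.356

1 3.216 21.222 45.573
2 2.307 6.655 78.269
3 1.292 2.087 96.579
4 0.724 0.654 106.832
5 0.405 0.205 112.574
6 0.227 0.064 115.790
7 0.127 0.020 117.590
final: 117.590 0.356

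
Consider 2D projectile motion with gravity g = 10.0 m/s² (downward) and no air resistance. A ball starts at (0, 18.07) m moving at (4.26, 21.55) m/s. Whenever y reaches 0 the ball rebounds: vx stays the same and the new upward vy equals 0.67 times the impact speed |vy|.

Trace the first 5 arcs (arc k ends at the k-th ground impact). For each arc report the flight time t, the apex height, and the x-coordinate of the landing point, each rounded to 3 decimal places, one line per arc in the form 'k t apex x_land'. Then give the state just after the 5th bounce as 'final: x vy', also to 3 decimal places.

Arc 1: start y=18.070, vy=21.550 → t=5.029, apex=41.290, x_land=21.422, impact vy=-28.737
  bounce: vy ← 0.67·28.737 = 19.254
Arc 2: start y=0.000, vy=19.254 → t=3.851, apex=18.535, x_land=37.826, impact vy=-19.254
  bounce: vy ← 0.67·19.254 = 12.900
Arc 3: start y=0.000, vy=12.900 → t=2.580, apex=8.320, x_land=48.817, impact vy=-12.900
  bounce: vy ← 0.67·12.900 = 8.643
Arc 4: start y=0.000, vy=8.643 → t=1.729, apex=3.735, x_land=56.181, impact vy=-8.643
  bounce: vy ← 0.67·8.643 = 5.791
Arc 5: start y=0.000, vy=5.791 → t=1.158, apex=1.677, x_land=61.115, impact vy=-5.791
  bounce: vy ← 0.67·5.791 = 3.880

1 5.029 41.290 21.422
2 3.851 18.535 37.826
3 2.580 8.320 48.817
4 1.729 3.735 56.181
5 1.158 1.677 61.115
final: 61.115 3.880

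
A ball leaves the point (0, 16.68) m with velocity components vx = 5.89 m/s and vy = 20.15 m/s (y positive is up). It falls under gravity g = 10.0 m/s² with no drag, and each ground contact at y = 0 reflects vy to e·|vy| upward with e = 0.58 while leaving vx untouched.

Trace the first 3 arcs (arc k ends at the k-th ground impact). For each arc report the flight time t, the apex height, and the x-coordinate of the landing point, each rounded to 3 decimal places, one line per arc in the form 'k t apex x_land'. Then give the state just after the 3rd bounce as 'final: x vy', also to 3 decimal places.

1 4.735 36.981 27.887
2 3.155 12.440 46.468
3 1.830 4.185 57.245
final: 57.245 5.306

Arc 1: start y=16.680, vy=20.150 → t=4.735, apex=36.981, x_land=27.887, impact vy=-27.196
  bounce: vy ← 0.58·27.196 = 15.774
Arc 2: start y=0.000, vy=15.774 → t=3.155, apex=12.440, x_land=46.468, impact vy=-15.774
  bounce: vy ← 0.58·15.774 = 9.149
Arc 3: start y=0.000, vy=9.149 → t=1.830, apex=4.185, x_land=57.245, impact vy=-9.149
  bounce: vy ← 0.58·9.149 = 5.306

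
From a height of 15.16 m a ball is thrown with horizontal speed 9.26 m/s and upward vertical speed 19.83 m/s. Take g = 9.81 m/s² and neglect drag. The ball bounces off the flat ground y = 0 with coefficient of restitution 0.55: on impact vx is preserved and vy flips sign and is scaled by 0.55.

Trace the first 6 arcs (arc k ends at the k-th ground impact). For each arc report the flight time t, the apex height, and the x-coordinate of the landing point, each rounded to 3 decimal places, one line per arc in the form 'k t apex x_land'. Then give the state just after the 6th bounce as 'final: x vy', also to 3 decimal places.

Arc 1: start y=15.160, vy=19.830 → t=4.700, apex=35.202, x_land=43.525, impact vy=-26.281
  bounce: vy ← 0.55·26.281 = 14.454
Arc 2: start y=0.000, vy=14.454 → t=2.947, apex=10.649, x_land=70.813, impact vy=-14.454
  bounce: vy ← 0.55·14.454 = 7.950
Arc 3: start y=0.000, vy=7.950 → t=1.621, apex=3.221, x_land=85.822, impact vy=-7.950
  bounce: vy ← 0.55·7.950 = 4.372
Arc 4: start y=0.000, vy=4.372 → t=0.891, apex=0.974, x_land=94.076, impact vy=-4.372
  bounce: vy ← 0.55·4.372 = 2.405
Arc 5: start y=0.000, vy=2.405 → t=0.490, apex=0.295, x_land=98.616, impact vy=-2.405
  bounce: vy ← 0.55·2.405 = 1.323
Arc 6: start y=0.000, vy=1.323 → t=0.270, apex=0.089, x_land=101.113, impact vy=-1.323
  bounce: vy ← 0.55·1.323 = 0.727

1 4.700 35.202 43.525
2 2.947 10.649 70.813
3 1.621 3.221 85.822
4 0.891 0.974 94.076
5 0.490 0.295 98.616
6 0.270 0.089 101.113
final: 101.113 0.727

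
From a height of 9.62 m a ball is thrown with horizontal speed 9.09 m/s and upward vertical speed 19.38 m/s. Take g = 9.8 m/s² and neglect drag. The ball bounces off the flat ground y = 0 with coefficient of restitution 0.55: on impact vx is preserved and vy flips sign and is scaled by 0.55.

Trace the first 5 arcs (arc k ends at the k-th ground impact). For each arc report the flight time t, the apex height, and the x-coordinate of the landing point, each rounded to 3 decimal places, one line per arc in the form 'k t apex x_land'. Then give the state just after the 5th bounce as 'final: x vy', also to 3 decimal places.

Arc 1: start y=9.620, vy=19.380 → t=4.401, apex=28.782, x_land=40.007, impact vy=-23.752
  bounce: vy ← 0.55·23.752 = 13.063
Arc 2: start y=0.000, vy=13.063 → t=2.666, apex=8.707, x_land=64.241, impact vy=-13.063
  bounce: vy ← 0.55·13.063 = 7.185
Arc 3: start y=0.000, vy=7.185 → t=1.466, apex=2.634, x_land=77.569, impact vy=-7.185
  bounce: vy ← 0.55·7.185 = 3.952
Arc 4: start y=0.000, vy=3.952 → t=0.806, apex=0.797, x_land=84.900, impact vy=-3.952
  bounce: vy ← 0.55·3.952 = 2.173
Arc 5: start y=0.000, vy=2.173 → t=0.444, apex=0.241, x_land=88.932, impact vy=-2.173
  bounce: vy ← 0.55·2.173 = 1.195

1 4.401 28.782 40.007
2 2.666 8.707 64.241
3 1.466 2.634 77.569
4 0.806 0.797 84.900
5 0.444 0.241 88.932
final: 88.932 1.195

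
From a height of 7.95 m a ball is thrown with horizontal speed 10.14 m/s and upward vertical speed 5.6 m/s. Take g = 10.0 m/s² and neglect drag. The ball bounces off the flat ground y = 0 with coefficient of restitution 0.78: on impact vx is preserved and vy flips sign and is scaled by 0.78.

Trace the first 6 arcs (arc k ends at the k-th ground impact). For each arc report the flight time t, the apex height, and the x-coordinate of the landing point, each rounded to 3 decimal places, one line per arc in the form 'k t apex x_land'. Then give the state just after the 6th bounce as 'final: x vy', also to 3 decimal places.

1 1.940 9.518 19.669
2 2.152 5.791 41.493
3 1.679 3.523 58.517
4 1.309 2.143 71.795
5 1.021 1.304 82.152
6 0.797 0.793 90.230
final: 90.230 3.107

Arc 1: start y=7.950, vy=5.600 → t=1.940, apex=9.518, x_land=19.669, impact vy=-13.797
  bounce: vy ← 0.78·13.797 = 10.762
Arc 2: start y=0.000, vy=10.762 → t=2.152, apex=5.791, x_land=41.493, impact vy=-10.762
  bounce: vy ← 0.78·10.762 = 8.394
Arc 3: start y=0.000, vy=8.394 → t=1.679, apex=3.523, x_land=58.517, impact vy=-8.394
  bounce: vy ← 0.78·8.394 = 6.547
Arc 4: start y=0.000, vy=6.547 → t=1.309, apex=2.143, x_land=71.795, impact vy=-6.547
  bounce: vy ← 0.78·6.547 = 5.107
Arc 5: start y=0.000, vy=5.107 → t=1.021, apex=1.304, x_land=82.152, impact vy=-5.107
  bounce: vy ← 0.78·5.107 = 3.983
Arc 6: start y=0.000, vy=3.983 → t=0.797, apex=0.793, x_land=90.230, impact vy=-3.983
  bounce: vy ← 0.78·3.983 = 3.107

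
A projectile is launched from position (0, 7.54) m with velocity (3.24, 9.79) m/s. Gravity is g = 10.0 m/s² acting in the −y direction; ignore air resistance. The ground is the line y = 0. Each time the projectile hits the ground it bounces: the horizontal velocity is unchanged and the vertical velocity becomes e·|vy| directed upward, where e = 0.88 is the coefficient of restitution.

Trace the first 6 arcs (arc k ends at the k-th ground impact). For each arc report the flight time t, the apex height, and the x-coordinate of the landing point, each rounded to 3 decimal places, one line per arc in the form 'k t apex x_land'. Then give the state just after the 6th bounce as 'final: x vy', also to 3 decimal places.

1 2.549 12.332 8.260
2 2.764 9.550 17.216
3 2.432 7.396 25.097
4 2.140 5.727 32.032
5 1.884 4.435 38.135
6 1.658 3.435 43.506
final: 43.506 7.293

Arc 1: start y=7.540, vy=9.790 → t=2.549, apex=12.332, x_land=8.260, impact vy=-15.705
  bounce: vy ← 0.88·15.705 = 13.820
Arc 2: start y=0.000, vy=13.820 → t=2.764, apex=9.550, x_land=17.216, impact vy=-13.820
  bounce: vy ← 0.88·13.820 = 12.162
Arc 3: start y=0.000, vy=12.162 → t=2.432, apex=7.396, x_land=25.097, impact vy=-12.162
  bounce: vy ← 0.88·12.162 = 10.702
Arc 4: start y=0.000, vy=10.702 → t=2.140, apex=5.727, x_land=32.032, impact vy=-10.702
  bounce: vy ← 0.88·10.702 = 9.418
Arc 5: start y=0.000, vy=9.418 → t=1.884, apex=4.435, x_land=38.135, impact vy=-9.418
  bounce: vy ← 0.88·9.418 = 8.288
Arc 6: start y=0.000, vy=8.288 → t=1.658, apex=3.435, x_land=43.506, impact vy=-8.288
  bounce: vy ← 0.88·8.288 = 7.293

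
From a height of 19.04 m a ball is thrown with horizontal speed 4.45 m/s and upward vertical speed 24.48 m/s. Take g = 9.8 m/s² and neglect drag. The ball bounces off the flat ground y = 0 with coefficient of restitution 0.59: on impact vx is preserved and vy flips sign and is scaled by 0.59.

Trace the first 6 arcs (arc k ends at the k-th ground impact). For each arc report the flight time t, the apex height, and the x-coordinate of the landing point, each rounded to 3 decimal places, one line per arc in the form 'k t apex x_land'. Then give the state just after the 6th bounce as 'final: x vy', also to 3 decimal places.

Arc 1: start y=19.040, vy=24.480 → t=5.680, apex=49.615, x_land=25.276, impact vy=-31.184
  bounce: vy ← 0.59·31.184 = 18.399
Arc 2: start y=0.000, vy=18.399 → t=3.755, apex=17.271, x_land=41.985, impact vy=-18.399
  bounce: vy ← 0.59·18.399 = 10.855
Arc 3: start y=0.000, vy=10.855 → t=2.215, apex=6.012, x_land=51.843, impact vy=-10.855
  bounce: vy ← 0.59·10.855 = 6.405
Arc 4: start y=0.000, vy=6.405 → t=1.307, apex=2.093, x_land=57.660, impact vy=-6.405
  bounce: vy ← 0.59·6.405 = 3.779
Arc 5: start y=0.000, vy=3.779 → t=0.771, apex=0.728, x_land=61.091, impact vy=-3.779
  bounce: vy ← 0.59·3.779 = 2.229
Arc 6: start y=0.000, vy=2.229 → t=0.455, apex=0.254, x_land=63.116, impact vy=-2.229
  bounce: vy ← 0.59·2.229 = 1.315

1 5.680 49.615 25.276
2 3.755 17.271 41.985
3 2.215 6.012 51.843
4 1.307 2.093 57.660
5 0.771 0.728 61.091
6 0.455 0.254 63.116
final: 63.116 1.315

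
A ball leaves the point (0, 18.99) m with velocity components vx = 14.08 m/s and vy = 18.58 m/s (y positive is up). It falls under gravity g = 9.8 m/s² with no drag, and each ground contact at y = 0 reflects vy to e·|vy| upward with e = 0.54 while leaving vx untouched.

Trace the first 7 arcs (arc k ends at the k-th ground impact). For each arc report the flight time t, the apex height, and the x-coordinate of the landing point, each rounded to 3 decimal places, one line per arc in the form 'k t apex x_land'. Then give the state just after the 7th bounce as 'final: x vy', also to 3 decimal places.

1 4.629 36.603 65.177
2 2.952 10.673 106.738
3 1.594 3.112 129.181
4 0.861 0.908 141.300
5 0.465 0.265 147.845
6 0.251 0.077 151.379
7 0.136 0.023 153.287
final: 153.287 0.359

Arc 1: start y=18.990, vy=18.580 → t=4.629, apex=36.603, x_land=65.177, impact vy=-26.785
  bounce: vy ← 0.54·26.785 = 14.464
Arc 2: start y=0.000, vy=14.464 → t=2.952, apex=10.673, x_land=106.738, impact vy=-14.464
  bounce: vy ← 0.54·14.464 = 7.810
Arc 3: start y=0.000, vy=7.810 → t=1.594, apex=3.112, x_land=129.181, impact vy=-7.810
  bounce: vy ← 0.54·7.810 = 4.218
Arc 4: start y=0.000, vy=4.218 → t=0.861, apex=0.908, x_land=141.300, impact vy=-4.218
  bounce: vy ← 0.54·4.218 = 2.278
Arc 5: start y=0.000, vy=2.278 → t=0.465, apex=0.265, x_land=147.845, impact vy=-2.278
  bounce: vy ← 0.54·2.278 = 1.230
Arc 6: start y=0.000, vy=1.230 → t=0.251, apex=0.077, x_land=151.379, impact vy=-1.230
  bounce: vy ← 0.54·1.230 = 0.664
Arc 7: start y=0.000, vy=0.664 → t=0.136, apex=0.023, x_land=153.287, impact vy=-0.664
  bounce: vy ← 0.54·0.664 = 0.359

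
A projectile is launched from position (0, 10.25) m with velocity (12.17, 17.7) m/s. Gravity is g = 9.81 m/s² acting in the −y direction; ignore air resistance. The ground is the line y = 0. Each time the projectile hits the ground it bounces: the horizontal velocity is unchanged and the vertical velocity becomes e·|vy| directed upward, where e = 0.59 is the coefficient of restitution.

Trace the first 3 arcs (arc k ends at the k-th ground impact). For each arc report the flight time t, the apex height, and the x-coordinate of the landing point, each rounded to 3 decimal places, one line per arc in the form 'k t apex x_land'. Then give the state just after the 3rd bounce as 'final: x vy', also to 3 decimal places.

Arc 1: start y=10.250, vy=17.700 → t=4.116, apex=26.218, x_land=50.095, impact vy=-22.680
  bounce: vy ← 0.59·22.680 = 13.381
Arc 2: start y=0.000, vy=13.381 → t=2.728, apex=9.126, x_land=83.296, impact vy=-13.381
  bounce: vy ← 0.59·13.381 = 7.895
Arc 3: start y=0.000, vy=7.895 → t=1.610, apex=3.177, x_land=102.884, impact vy=-7.895
  bounce: vy ← 0.59·7.895 = 4.658

1 4.116 26.218 50.095
2 2.728 9.126 83.296
3 1.610 3.177 102.884
final: 102.884 4.658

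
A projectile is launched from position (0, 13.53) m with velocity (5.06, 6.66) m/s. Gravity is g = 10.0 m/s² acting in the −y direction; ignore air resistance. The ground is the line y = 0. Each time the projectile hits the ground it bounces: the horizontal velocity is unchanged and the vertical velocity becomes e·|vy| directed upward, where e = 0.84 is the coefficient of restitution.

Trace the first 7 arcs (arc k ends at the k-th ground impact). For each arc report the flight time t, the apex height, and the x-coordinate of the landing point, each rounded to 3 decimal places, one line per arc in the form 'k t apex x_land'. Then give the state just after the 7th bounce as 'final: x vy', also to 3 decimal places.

1 2.441 15.748 12.350
2 2.981 11.112 27.436
3 2.504 7.840 40.109
4 2.104 5.532 50.754
5 1.767 3.903 59.696
6 1.484 2.754 67.207
7 1.247 1.943 73.516
final: 73.516 5.237

Arc 1: start y=13.530, vy=6.660 → t=2.441, apex=15.748, x_land=12.350, impact vy=-17.747
  bounce: vy ← 0.84·17.747 = 14.907
Arc 2: start y=0.000, vy=14.907 → t=2.981, apex=11.112, x_land=27.436, impact vy=-14.907
  bounce: vy ← 0.84·14.907 = 12.522
Arc 3: start y=0.000, vy=12.522 → t=2.504, apex=7.840, x_land=40.109, impact vy=-12.522
  bounce: vy ← 0.84·12.522 = 10.519
Arc 4: start y=0.000, vy=10.519 → t=2.104, apex=5.532, x_land=50.754, impact vy=-10.519
  bounce: vy ← 0.84·10.519 = 8.836
Arc 5: start y=0.000, vy=8.836 → t=1.767, apex=3.903, x_land=59.696, impact vy=-8.836
  bounce: vy ← 0.84·8.836 = 7.422
Arc 6: start y=0.000, vy=7.422 → t=1.484, apex=2.754, x_land=67.207, impact vy=-7.422
  bounce: vy ← 0.84·7.422 = 6.234
Arc 7: start y=0.000, vy=6.234 → t=1.247, apex=1.943, x_land=73.516, impact vy=-6.234
  bounce: vy ← 0.84·6.234 = 5.237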